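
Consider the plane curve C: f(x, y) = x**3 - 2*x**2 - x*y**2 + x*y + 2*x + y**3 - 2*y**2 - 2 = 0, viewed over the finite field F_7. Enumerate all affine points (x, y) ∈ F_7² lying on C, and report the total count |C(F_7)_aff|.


Affine F_7-points: {(0, 3), (3, 2), (3, 5), (5, 6), (6, 0)}; count = 5.

For each of the 49 pairs (x, y) ∈ F_7², evaluate f(x, y) mod 7. Record the zeros.
  x = 0: [0↦5, 1↦4, 2↦5, 3↦0, 4↦2, 5↦3, 6↦2]  zeros at y ∈ {3}
  x = 1: [0↦6, 1↦5, 2↦4, 3↦2, 4↦5, 5↦5, 6↦1]  zeros at y ∈ ∅
  x = 2: [0↦2, 1↦1, 2↦5, 3↦6, 4↦3, 5↦2, 6↦2]  zeros at y ∈ ∅
  x = 3: [0↦6, 1↦5, 2↦0, 3↦4, 4↦2, 5↦0, 6↦4]  zeros at y ∈ {2, 5}
  x = 4: [0↦3, 1↦2, 2↦2, 3↦2, 4↦1, 5↦5, 6↦6]  zeros at y ∈ ∅
  x = 5: [0↦6, 1↦5, 2↦3, 3↦6, 4↦6, 5↦2, 6↦0]  zeros at y ∈ {6}
  x = 6: [0↦0, 1↦6, 2↦2, 3↦1, 4↦2, 5↦4, 6↦6]  zeros at y ∈ {0}
Collecting zeros: affine points = {(0, 3), (3, 2), (3, 5), (5, 6), (6, 0)}.
Total count |C(F_7)_aff| = 5.


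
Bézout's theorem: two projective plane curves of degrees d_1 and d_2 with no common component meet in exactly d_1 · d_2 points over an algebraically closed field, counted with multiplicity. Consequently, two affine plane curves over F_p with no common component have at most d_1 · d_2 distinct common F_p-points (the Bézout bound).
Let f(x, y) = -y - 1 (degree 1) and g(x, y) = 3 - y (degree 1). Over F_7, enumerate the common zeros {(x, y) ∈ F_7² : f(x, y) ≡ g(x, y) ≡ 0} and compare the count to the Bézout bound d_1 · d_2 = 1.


Common zeros: ∅; count = 0; Bézout bound = 1.

deg(f) = 1, deg(g) = 1, so Bézout bound = 1.
Scan x ∈ F_7. For each x, list the y ∈ F_7 with f(x, y) ≡ 0 and those with g(x, y) ≡ 0 (mod 7); the common zeros in that column are the intersection.
  x = 0: f ≡ 0 at y ∈ {6}; g ≡ 0 at y ∈ {3}; common: ∅.
  x = 1: f ≡ 0 at y ∈ {6}; g ≡ 0 at y ∈ {3}; common: ∅.
  x = 2: f ≡ 0 at y ∈ {6}; g ≡ 0 at y ∈ {3}; common: ∅.
  x = 3: f ≡ 0 at y ∈ {6}; g ≡ 0 at y ∈ {3}; common: ∅.
  x = 4: f ≡ 0 at y ∈ {6}; g ≡ 0 at y ∈ {3}; common: ∅.
  x = 5: f ≡ 0 at y ∈ {6}; g ≡ 0 at y ∈ {3}; common: ∅.
  x = 6: f ≡ 0 at y ∈ {6}; g ≡ 0 at y ∈ {3}; common: ∅.
Collecting: common zeros = ∅, so the count is 0.
Comparison with the Bézout bound: 0 ≤ 1 = deg(f)·deg(g), as expected for curves with no common component (the affine F_7-count falls short of the bound because intersections may lie at infinity, over extension fields, or carry multiplicity).


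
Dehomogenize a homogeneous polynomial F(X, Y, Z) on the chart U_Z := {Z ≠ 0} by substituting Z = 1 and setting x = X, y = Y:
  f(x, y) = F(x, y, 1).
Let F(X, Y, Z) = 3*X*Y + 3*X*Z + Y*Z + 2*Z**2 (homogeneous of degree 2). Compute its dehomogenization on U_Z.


f(x, y) = 3*x*y + 3*x + y + 2

On U_Z we set Z = 1. Each monomial c·X^i·Y^j·Z^k in F becomes c·x^i·y^j·1^k = c·x^i·y^j.
Substituting Z = 1: F(X, Y, 1) = 3*x*y + 3*x + y + 2.
Note: deg(f) ≤ deg(F) = 2; strict inequality happens when F is divisible by Z (lost terms).


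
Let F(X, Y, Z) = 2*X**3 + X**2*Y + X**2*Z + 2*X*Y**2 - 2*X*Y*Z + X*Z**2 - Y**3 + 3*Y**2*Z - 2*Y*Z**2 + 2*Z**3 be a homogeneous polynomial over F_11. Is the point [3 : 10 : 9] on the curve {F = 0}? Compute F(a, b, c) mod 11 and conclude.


F(3,10,9) ≡ 9 (mod 11); P is NOT on the curve.

Evaluate F(3, 10, 9) term-by-term (mod 11).
  2*X**3 ↦ 2·27·1·1 = 54
  X**2*Y ↦ 1·9·10·1 = 90
  X**2*Z ↦ 1·9·1·9 = 81
  2*X*Y**2 ↦ 2·3·100·1 = 600
  -2*X*Y*Z ↦ -2·3·10·9 = -540
  X*Z**2 ↦ 1·3·1·81 = 243
  -Y**3 ↦ -1·1·1000·1 = -1000
  3*Y**2*Z ↦ 3·1·100·9 = 2700
  -2*Y*Z**2 ↦ -2·1·10·81 = -1620
  2*Z**3 ↦ 2·1·1·729 = 1458
Sum: F(3, 10, 9) = (54) + (90) + (81) + (600) + (-540) + (243) + (-1000) + (2700) + (-1620) + (1458) = 2066.
Reducing mod 11: 2066 ≡ 9 (mod 11).
Since F(a, b, c) ≡ 9 ≠ 0 (mod 11), P does NOT lie on the curve.


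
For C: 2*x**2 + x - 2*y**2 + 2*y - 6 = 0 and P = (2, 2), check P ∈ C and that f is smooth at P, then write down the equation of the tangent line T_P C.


Tangent line at P: 9*x - 6*y - 6 = 0.

Step 1: f(2, 2) = 0, so P lies on C.
Step 2: partial derivatives
  f_x(x, y) = 4*x + 1, f_y(x, y) = 2 - 4*y.
  f_x(P) = 9, f_y(P) = -6 (gradient nonzero, so P is smooth).
Step 3: tangent line at P: 9·(x − 2) + -6·(y − 2) = 0.
Expanding: 9*x - 6*y - 6 = 0.


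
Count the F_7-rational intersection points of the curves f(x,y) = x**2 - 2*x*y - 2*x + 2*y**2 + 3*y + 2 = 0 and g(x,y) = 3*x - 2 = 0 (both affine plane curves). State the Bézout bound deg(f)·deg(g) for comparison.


Common zeros: {(3, 2), (3, 3)}; count = 2; Bézout bound = 2.

deg(f) = 2, deg(g) = 1, so Bézout bound = 2.
Scan x ∈ F_7. For each x, list the y ∈ F_7 with f(x, y) ≡ 0 and those with g(x, y) ≡ 0 (mod 7); the common zeros in that column are the intersection.
  x = 0: f ≡ 0 at y ∈ {1}; g ≡ 0 at y ∈ ∅; common: ∅.
  x = 1: f ≡ 0 at y ∈ {5}; g ≡ 0 at y ∈ ∅; common: ∅.
  x = 2: f ≡ 0 at y ∈ ∅; g ≡ 0 at y ∈ ∅; common: ∅.
  x = 3: f ≡ 0 at y ∈ {2, 3}; g ≡ 0 at y ∈ {0, 1, 2, 3, 4, 5, 6}; common: {2, 3}.
  x = 4: f ≡ 0 at y ∈ {1, 5}; g ≡ 0 at y ∈ ∅; common: ∅.
  x = 5: f ≡ 0 at y ∈ {3, 4}; g ≡ 0 at y ∈ ∅; common: ∅.
  x = 6: f ≡ 0 at y ∈ ∅; g ≡ 0 at y ∈ ∅; common: ∅.
Collecting: common zeros = {(3, 2), (3, 3)}, so the count is 2.
Comparison with the Bézout bound: 2 ≤ 2 = deg(f)·deg(g), as expected for curves with no common component (the bound is attained).


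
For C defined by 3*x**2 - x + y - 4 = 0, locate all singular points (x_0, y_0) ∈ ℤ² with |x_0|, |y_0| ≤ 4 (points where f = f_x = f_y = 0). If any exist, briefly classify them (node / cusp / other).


No singular points in the scanned grid; C is smooth there.

Compute partial derivatives:
  f_x = 6*x - 1.
  f_y = 1.
f_y = 1 is a nonzero constant, so f_y never vanishes: no point (x, y) can satisfy f = f_x = f_y = 0. In particular no (x, y) ∈ {−4, ..., 4}² is singular; the curve is smooth.


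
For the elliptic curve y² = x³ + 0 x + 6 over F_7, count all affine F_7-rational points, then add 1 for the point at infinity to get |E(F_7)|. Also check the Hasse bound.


Affine points = {(1, 0), (2, 0), (4, 0)}; affine count = 3; |E(F_7)| = 4.

Discriminant check: Δ ∝ 4a³ + 27b² = 4·0³ + 27·6² = 4·0 + 27·36 ≡ 6 (mod 7). Nonzero ⇒ E is nonsingular.
For each x ∈ F_7, compute rhs = x³ + 0·x + 6 mod 7, then count y ∈ F_7 with y² ≡ rhs.
  x = 0: rhs = 6, matching y values: none (0 points).
  x = 1: rhs = 0, matching y values: 0 (1 points).
  x = 2: rhs = 0, matching y values: 0 (1 points).
  x = 3: rhs = 5, matching y values: none (0 points).
  x = 4: rhs = 0, matching y values: 0 (1 points).
  x = 5: rhs = 5, matching y values: none (0 points).
  x = 6: rhs = 5, matching y values: none (0 points).
Total affine count: 3.
Full point count |E(F_7)| = 3 + 1 = 4.
Hasse bound: |4 − (7+1)| = |-4| = 4 ≤ 2√7 ≈ 5.2915 ✓.


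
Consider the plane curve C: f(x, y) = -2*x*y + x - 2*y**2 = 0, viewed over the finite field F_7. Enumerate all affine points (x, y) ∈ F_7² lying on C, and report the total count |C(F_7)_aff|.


Affine F_7-points: {(0, 0), (2, 2), (2, 3), (3, 5), (3, 6), (5, 1)}; count = 6.

For each of the 49 pairs (x, y) ∈ F_7², evaluate f(x, y) mod 7. Record the zeros.
  x = 0: [0↦0, 1↦5, 2↦6, 3↦3, 4↦3, 5↦6, 6↦5]  zeros at y ∈ {0}
  x = 1: [0↦1, 1↦4, 2↦3, 3↦5, 4↦3, 5↦4, 6↦1]  zeros at y ∈ ∅
  x = 2: [0↦2, 1↦3, 2↦0, 3↦0, 4↦3, 5↦2, 6↦4]  zeros at y ∈ {2, 3}
  x = 3: [0↦3, 1↦2, 2↦4, 3↦2, 4↦3, 5↦0, 6↦0]  zeros at y ∈ {5, 6}
  x = 4: [0↦4, 1↦1, 2↦1, 3↦4, 4↦3, 5↦5, 6↦3]  zeros at y ∈ ∅
  x = 5: [0↦5, 1↦0, 2↦5, 3↦6, 4↦3, 5↦3, 6↦6]  zeros at y ∈ {1}
  x = 6: [0↦6, 1↦6, 2↦2, 3↦1, 4↦3, 5↦1, 6↦2]  zeros at y ∈ ∅
Collecting zeros: affine points = {(0, 0), (2, 2), (2, 3), (3, 5), (3, 6), (5, 1)}.
Total count |C(F_7)_aff| = 6.


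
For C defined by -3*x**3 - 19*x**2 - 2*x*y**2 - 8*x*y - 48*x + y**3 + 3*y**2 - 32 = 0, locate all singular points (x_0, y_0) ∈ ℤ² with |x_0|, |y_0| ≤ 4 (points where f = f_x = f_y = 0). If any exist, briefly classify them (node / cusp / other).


Singular points: {(-2, -2)}; classification: node.

Compute partial derivatives:
  f_x = -9*x**2 - 38*x - 2*y**2 - 8*y - 48.
  f_y = -4*x*y - 8*x + 3*y**2 + 6*y.
Scan x_0 ∈ {−4, ..., 4}. For each x_0, f_y(x_0, y) is a polynomial in y; find its integer roots y ∈ {−4, ..., 4}, then test f_x and f at those candidates.
  x = -4: f_y(-4, y) = 3*y**2 + 22*y + 32; vanishes at y ∈ {-2}. (-4, -2): f_x = -32 ≠ 0.
  x = -3: f_y(-3, y) = 3*y**2 + 18*y + 24; vanishes at y ∈ {-4, -2}. (-3, -4): f_x = -15 ≠ 0; (-3, -2): f_x = -7 ≠ 0.
  x = -2: f_y(-2, y) = 3*y**2 + 14*y + 16; vanishes at y ∈ {-2}. (-2, -2): f_x = 0, f = 0 — SINGULAR.
  x = -1: f_y(-1, y) = 3*y**2 + 10*y + 8; vanishes at y ∈ {-2}. (-1, -2): f_x = -11 ≠ 0.
  x = 0: f_y(0, y) = 3*y**2 + 6*y; vanishes at y ∈ {-2, 0}. (0, -2): f_x = -40 ≠ 0; (0, 0): f_x = -48 ≠ 0.
  x = 1: f_y(1, y) = 3*y**2 + 2*y - 8; vanishes at y ∈ {-2}. (1, -2): f_x = -87 ≠ 0.
  x = 2: f_y(2, y) = 3*y**2 - 2*y - 16; vanishes at y ∈ {-2}. (2, -2): f_x = -152 ≠ 0.
  x = 3: f_y(3, y) = 3*y**2 - 6*y - 24; vanishes at y ∈ {-2, 4}. (3, -2): f_x = -235 ≠ 0; (3, 4): f_x = -307 ≠ 0.
  x = 4: f_y(4, y) = 3*y**2 - 10*y - 32; vanishes at y ∈ {-2}. (4, -2): f_x = -336 ≠ 0.
Only singular point on the grid: (-2, -2).
Classify: substitute x = -2 + u, y = -2 + v and expand: f = -3*u**3 - u**2 - 2*u*v**2 + v**3 + v**2.
No constant or linear terms (consistent with a singular point). Quadratic part: -u**2 + v**2. Cubic part: -3*u**3 - 2*u*v**2 + v**3.
The quadratic part v**2 - u**2 = (v − u)(v + u) splits into two distinct linear factors, so there are two distinct tangent lines y − -2 = ±(x − -2) — this is a node (ordinary double point).
Classification: node.


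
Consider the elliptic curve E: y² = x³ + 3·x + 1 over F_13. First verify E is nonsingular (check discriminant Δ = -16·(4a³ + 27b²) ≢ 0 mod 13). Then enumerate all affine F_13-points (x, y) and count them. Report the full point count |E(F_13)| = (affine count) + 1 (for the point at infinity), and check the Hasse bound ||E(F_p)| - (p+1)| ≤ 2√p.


Affine points = {(0, 1), (0, 12), (4, 5), (4, 8), (6, 1), (6, 12), (7, 1), (7, 12), (8, 2), (8, 11), (9, 4), (9, 9), (10, 2), (10, 11), (11, 0), (12, 6), (12, 7)}; affine count = 17; |E(F_13)| = 18.

Discriminant check: Δ ∝ 4a³ + 27b² = 4·3³ + 27·1² = 4·27 + 27·1 ≡ 5 (mod 13). Nonzero ⇒ E is nonsingular.
For each x ∈ F_13, compute rhs = x³ + 3·x + 1 mod 13, then count y ∈ F_13 with y² ≡ rhs.
  x = 0: rhs = 1, matching y values: 1, 12 (2 points).
  x = 1: rhs = 5, matching y values: none (0 points).
  x = 2: rhs = 2, matching y values: none (0 points).
  x = 3: rhs = 11, matching y values: none (0 points).
  x = 4: rhs = 12, matching y values: 5, 8 (2 points).
  x = 5: rhs = 11, matching y values: none (0 points).
  x = 6: rhs = 1, matching y values: 1, 12 (2 points).
  x = 7: rhs = 1, matching y values: 1, 12 (2 points).
  x = 8: rhs = 4, matching y values: 2, 11 (2 points).
  x = 9: rhs = 3, matching y values: 4, 9 (2 points).
  x = 10: rhs = 4, matching y values: 2, 11 (2 points).
  x = 11: rhs = 0, matching y values: 0 (1 points).
  x = 12: rhs = 10, matching y values: 6, 7 (2 points).
Total affine count: 17.
Full point count |E(F_13)| = 17 + 1 = 18.
Hasse bound: |18 − (13+1)| = |4| = 4 ≤ 2√13 ≈ 7.2111 ✓.


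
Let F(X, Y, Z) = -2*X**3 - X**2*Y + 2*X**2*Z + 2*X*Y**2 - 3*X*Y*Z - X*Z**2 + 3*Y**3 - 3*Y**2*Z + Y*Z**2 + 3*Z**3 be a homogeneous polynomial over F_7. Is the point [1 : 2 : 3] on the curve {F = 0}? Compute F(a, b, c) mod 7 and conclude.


F(1,2,3) ≡ 0 (mod 7); P is on the curve.

Evaluate F(1, 2, 3) term-by-term (mod 7).
  -2*X**3 ↦ -2·1·1·1 = -2
  -X**2*Y ↦ -1·1·2·1 = -2
  2*X**2*Z ↦ 2·1·1·3 = 6
  2*X*Y**2 ↦ 2·1·4·1 = 8
  -3*X*Y*Z ↦ -3·1·2·3 = -18
  -X*Z**2 ↦ -1·1·1·9 = -9
  3*Y**3 ↦ 3·1·8·1 = 24
  -3*Y**2*Z ↦ -3·1·4·3 = -36
  Y*Z**2 ↦ 1·1·2·9 = 18
  3*Z**3 ↦ 3·1·1·27 = 81
Sum: F(1, 2, 3) = (-2) + (-2) + (6) + (8) + (-18) + (-9) + (24) + (-36) + (18) + (81) = 70.
Reducing mod 7: 70 ≡ 0 (mod 7).
Since F(a, b, c) ≡ 0 (mod 7), P lies on the curve.


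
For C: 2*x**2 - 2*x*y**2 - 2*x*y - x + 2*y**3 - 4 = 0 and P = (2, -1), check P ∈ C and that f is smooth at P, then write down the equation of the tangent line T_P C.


Tangent line at P: 7*x + 10*y - 4 = 0.

Step 1: f(2, -1) = 0, so P lies on C.
Step 2: partial derivatives
  f_x(x, y) = 4*x - 2*y**2 - 2*y - 1, f_y(x, y) = -4*x*y - 2*x + 6*y**2.
  f_x(P) = 7, f_y(P) = 10 (gradient nonzero, so P is smooth).
Step 3: tangent line at P: 7·(x − 2) + 10·(y − -1) = 0.
Expanding: 7*x + 10*y - 4 = 0.


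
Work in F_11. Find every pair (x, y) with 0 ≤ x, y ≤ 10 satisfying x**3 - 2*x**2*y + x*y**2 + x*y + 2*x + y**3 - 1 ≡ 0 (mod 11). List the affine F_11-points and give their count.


Affine F_11-points: {(0, 1), (1, 9), (2, 0), (3, 2), (3, 8), (3, 9), (5, 7), (6, 3), (9, 2)}; count = 9.

For each of the 121 pairs (x, y) ∈ F_11², evaluate f(x, y) mod 11. Record the zeros.
  x = 0: [0↦10, 1↦0, 2↦7, 3↦4, 4↦8, 5↦3, 6↦6, 7↦1, 8↦5, 9↦2, 10↦9]  zeros at y ∈ {1}
  x = 1: [0↦2, 1↦3, 2↦1, 3↦2, 4↦1, 5↦4, 6↦6, 7↦2, 8↦9, 9↦0, 10↦3]  zeros at y ∈ {9}
  x = 2: [0↦0, 1↦8, 2↦4, 3↦5, 4↦6, 5↦2, 6↦10, 7↦3, 8↦9, 9↦1, 10↦7]  zeros at y ∈ {0}
  x = 3: [0↦10, 1↦10, 2↦0, 3↦8, 4↦7, 5↦3, 6↦2, 7↦10, 8↦0, 9↦0, 10↦5]  zeros at y ∈ {2, 8, 9}
  x = 4: [0↦5, 1↦4, 2↦6, 3↦6, 4↦10, 5↦2, 6↦10, 7↦7, 8↦10, 9↦3, 10↦3]  zeros at y ∈ ∅
  x = 5: [0↦2, 1↦7, 2↦6, 3↦5, 4↦10, 5↦5, 6↦7, 7↦0, 8↦1, 9↦5, 10↦7]  zeros at y ∈ {7}
  x = 6: [0↦7, 1↦3, 2↦6, 3↦0, 4↦2, 5↦7, 6↦10, 7↦6, 8↦1, 9↦1, 10↦1]  zeros at y ∈ {3}
  x = 7: [0↦4, 1↦9, 2↦1, 3↦8, 4↦3, 5↦3, 6↦3, 7↦9, 8↦5, 9↦8, 10↦2]  zeros at y ∈ ∅
  x = 8: [0↦10, 1↦9, 2↦8, 3↦2, 4↦8, 5↦10, 6↦3, 7↦4, 8↦8, 9↦10, 10↦5]  zeros at y ∈ ∅
  x = 9: [0↦9, 1↦9, 2↦0, 3↦10, 4↦1, 5↦1, 6↦5, 7↦8, 8↦5, 9↦2, 10↦5]  zeros at y ∈ {2}
  x = 10: [0↦7, 1↦4, 2↦5, 3↦5, 4↦10, 5↦4, 6↦4, 7↦5, 8↦2, 9↦1, 10↦8]  zeros at y ∈ ∅
Collecting zeros: affine points = {(0, 1), (1, 9), (2, 0), (3, 2), (3, 8), (3, 9), (5, 7), (6, 3), (9, 2)}.
Total count |C(F_11)_aff| = 9.


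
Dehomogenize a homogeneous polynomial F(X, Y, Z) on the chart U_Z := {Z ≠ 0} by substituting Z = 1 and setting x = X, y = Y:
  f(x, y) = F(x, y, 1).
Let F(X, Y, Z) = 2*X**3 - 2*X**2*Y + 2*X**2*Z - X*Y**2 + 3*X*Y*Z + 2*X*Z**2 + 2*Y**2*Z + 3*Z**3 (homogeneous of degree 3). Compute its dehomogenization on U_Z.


f(x, y) = 2*x**3 - 2*x**2*y + 2*x**2 - x*y**2 + 3*x*y + 2*x + 2*y**2 + 3

On U_Z we set Z = 1. Each monomial c·X^i·Y^j·Z^k in F becomes c·x^i·y^j·1^k = c·x^i·y^j.
Substituting Z = 1: F(X, Y, 1) = 2*x**3 - 2*x**2*y + 2*x**2 - x*y**2 + 3*x*y + 2*x + 2*y**2 + 3.
Note: deg(f) ≤ deg(F) = 3; strict inequality happens when F is divisible by Z (lost terms).


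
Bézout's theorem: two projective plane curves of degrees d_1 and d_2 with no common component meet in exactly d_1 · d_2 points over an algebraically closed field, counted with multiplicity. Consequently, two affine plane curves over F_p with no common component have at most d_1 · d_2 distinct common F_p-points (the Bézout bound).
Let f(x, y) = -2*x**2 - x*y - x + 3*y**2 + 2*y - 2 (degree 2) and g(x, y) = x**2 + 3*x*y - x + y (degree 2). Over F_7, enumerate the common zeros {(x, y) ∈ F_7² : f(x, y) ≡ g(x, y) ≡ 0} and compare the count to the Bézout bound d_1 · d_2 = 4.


Common zeros: {(5, 4)}; count = 1; Bézout bound = 4.

deg(f) = 2, deg(g) = 2, so Bézout bound = 4.
Scan x ∈ F_7. For each x, list the y ∈ F_7 with f(x, y) ≡ 0 and those with g(x, y) ≡ 0 (mod 7); the common zeros in that column are the intersection.
  x = 0: f ≡ 0 at y ∈ {2}; g ≡ 0 at y ∈ {0}; common: ∅.
  x = 1: f ≡ 0 at y ∈ ∅; g ≡ 0 at y ∈ {0}; common: ∅.
  x = 2: f ≡ 0 at y ∈ {2, 5}; g ≡ 0 at y ∈ ∅; common: ∅.
  x = 3: f ≡ 0 at y ∈ {1, 4}; g ≡ 0 at y ∈ {5}; common: ∅.
  x = 4: f ≡ 0 at y ∈ ∅; g ≡ 0 at y ∈ {5}; common: ∅.
  x = 5: f ≡ 0 at y ∈ {4}; g ≡ 0 at y ∈ {4}; common: {4}.
  x = 6: f ≡ 0 at y ∈ ∅; g ≡ 0 at y ∈ {1}; common: ∅.
Collecting: common zeros = {(5, 4)}, so the count is 1.
Comparison with the Bézout bound: 1 ≤ 4 = deg(f)·deg(g), as expected for curves with no common component (the affine F_7-count falls short of the bound because intersections may lie at infinity, over extension fields, or carry multiplicity).


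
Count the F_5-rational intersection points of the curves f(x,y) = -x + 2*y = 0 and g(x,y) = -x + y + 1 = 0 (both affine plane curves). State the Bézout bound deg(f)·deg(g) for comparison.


Common zeros: {(2, 1)}; count = 1; Bézout bound = 1.

deg(f) = 1, deg(g) = 1, so Bézout bound = 1.
Scan x ∈ F_5. For each x, list the y ∈ F_5 with f(x, y) ≡ 0 and those with g(x, y) ≡ 0 (mod 5); the common zeros in that column are the intersection.
  x = 0: f ≡ 0 at y ∈ {0}; g ≡ 0 at y ∈ {4}; common: ∅.
  x = 1: f ≡ 0 at y ∈ {3}; g ≡ 0 at y ∈ {0}; common: ∅.
  x = 2: f ≡ 0 at y ∈ {1}; g ≡ 0 at y ∈ {1}; common: {1}.
  x = 3: f ≡ 0 at y ∈ {4}; g ≡ 0 at y ∈ {2}; common: ∅.
  x = 4: f ≡ 0 at y ∈ {2}; g ≡ 0 at y ∈ {3}; common: ∅.
Collecting: common zeros = {(2, 1)}, so the count is 1.
Comparison with the Bézout bound: 1 ≤ 1 = deg(f)·deg(g), as expected for curves with no common component (the bound is attained).


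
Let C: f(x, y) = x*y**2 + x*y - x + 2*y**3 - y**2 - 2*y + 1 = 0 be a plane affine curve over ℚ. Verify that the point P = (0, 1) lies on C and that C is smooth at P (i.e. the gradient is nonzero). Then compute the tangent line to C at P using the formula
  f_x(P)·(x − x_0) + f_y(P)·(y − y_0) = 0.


Tangent line at P: x + 2*y - 2 = 0.

Step 1: f(0, 1) = 0, so P lies on C.
Step 2: partial derivatives
  f_x(x, y) = y**2 + y - 1, f_y(x, y) = 2*x*y + x + 6*y**2 - 2*y - 2.
  f_x(P) = 1, f_y(P) = 2 (gradient nonzero, so P is smooth).
Step 3: tangent line at P: 1·(x − 0) + 2·(y − 1) = 0.
Expanding: x + 2*y - 2 = 0.


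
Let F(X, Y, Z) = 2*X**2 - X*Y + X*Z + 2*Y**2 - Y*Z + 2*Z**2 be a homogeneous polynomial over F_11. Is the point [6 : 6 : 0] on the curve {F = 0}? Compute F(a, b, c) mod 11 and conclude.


F(6,6,0) ≡ 9 (mod 11); P is NOT on the curve.

Evaluate F(6, 6, 0) term-by-term (mod 11).
  2*X**2 ↦ 2·36·1·1 = 72
  -X*Y ↦ -1·6·6·1 = -36
  X*Z ↦ 1·6·1·0 = 0
  2*Y**2 ↦ 2·1·36·1 = 72
  -Y*Z ↦ -1·1·6·0 = 0
  2*Z**2 ↦ 2·1·1·0 = 0
Sum: F(6, 6, 0) = (72) + (-36) + (0) + (72) + (0) + (0) = 108.
Reducing mod 11: 108 ≡ 9 (mod 11).
Since F(a, b, c) ≡ 9 ≠ 0 (mod 11), P does NOT lie on the curve.


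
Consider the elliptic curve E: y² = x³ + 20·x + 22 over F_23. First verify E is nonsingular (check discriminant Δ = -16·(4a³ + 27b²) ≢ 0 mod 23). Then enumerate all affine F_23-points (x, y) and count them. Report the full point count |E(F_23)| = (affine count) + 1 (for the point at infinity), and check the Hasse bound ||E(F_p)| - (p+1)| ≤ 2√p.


Affine points = {(2, 1), (2, 22), (6, 6), (6, 17), (8, 2), (8, 21), (10, 7), (10, 16), (11, 3), (11, 20), (12, 9), (12, 14), (13, 8), (13, 15), (17, 10), (17, 13), (18, 2), (18, 21), (19, 4), (19, 19), (20, 2), (20, 21), (22, 1), (22, 22)}; affine count = 24; |E(F_23)| = 25.

Discriminant check: Δ ∝ 4a³ + 27b² = 4·20³ + 27·22² = 4·8000 + 27·484 ≡ 11 (mod 23). Nonzero ⇒ E is nonsingular.
For each x ∈ F_23, compute rhs = x³ + 20·x + 22 mod 23, then count y ∈ F_23 with y² ≡ rhs.
  x = 0: rhs = 22, matching y values: none (0 points).
  x = 1: rhs = 20, matching y values: none (0 points).
  x = 2: rhs = 1, matching y values: 1, 22 (2 points).
  x = 3: rhs = 17, matching y values: none (0 points).
  x = 4: rhs = 5, matching y values: none (0 points).
  x = 5: rhs = 17, matching y values: none (0 points).
  x = 6: rhs = 13, matching y values: 6, 17 (2 points).
  x = 7: rhs = 22, matching y values: none (0 points).
  x = 8: rhs = 4, matching y values: 2, 21 (2 points).
  x = 9: rhs = 11, matching y values: none (0 points).
  x = 10: rhs = 3, matching y values: 7, 16 (2 points).
  x = 11: rhs = 9, matching y values: 3, 20 (2 points).
  x = 12: rhs = 12, matching y values: 9, 14 (2 points).
  x = 13: rhs = 18, matching y values: 8, 15 (2 points).
  x = 14: rhs = 10, matching y values: none (0 points).
  x = 15: rhs = 17, matching y values: none (0 points).
  x = 16: rhs = 22, matching y values: none (0 points).
  x = 17: rhs = 8, matching y values: 10, 13 (2 points).
  x = 18: rhs = 4, matching y values: 2, 21 (2 points).
  x = 19: rhs = 16, matching y values: 4, 19 (2 points).
  x = 20: rhs = 4, matching y values: 2, 21 (2 points).
  x = 21: rhs = 20, matching y values: none (0 points).
  x = 22: rhs = 1, matching y values: 1, 22 (2 points).
Total affine count: 24.
Full point count |E(F_23)| = 24 + 1 = 25.
Hasse bound: |25 − (23+1)| = |1| = 1 ≤ 2√23 ≈ 9.5917 ✓.


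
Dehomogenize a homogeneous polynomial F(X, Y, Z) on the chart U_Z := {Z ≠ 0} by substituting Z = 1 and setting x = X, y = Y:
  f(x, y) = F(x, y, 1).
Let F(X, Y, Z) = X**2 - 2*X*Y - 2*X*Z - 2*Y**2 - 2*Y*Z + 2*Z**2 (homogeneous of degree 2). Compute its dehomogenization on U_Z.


f(x, y) = x**2 - 2*x*y - 2*x - 2*y**2 - 2*y + 2

On U_Z we set Z = 1. Each monomial c·X^i·Y^j·Z^k in F becomes c·x^i·y^j·1^k = c·x^i·y^j.
Substituting Z = 1: F(X, Y, 1) = x**2 - 2*x*y - 2*x - 2*y**2 - 2*y + 2.
Note: deg(f) ≤ deg(F) = 2; strict inequality happens when F is divisible by Z (lost terms).


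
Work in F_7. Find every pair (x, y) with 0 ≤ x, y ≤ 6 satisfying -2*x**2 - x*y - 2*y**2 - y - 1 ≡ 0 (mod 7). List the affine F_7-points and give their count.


Affine F_7-points: {(0, 5), (1, 1), (1, 5), (2, 1), (3, 2), (3, 3), (6, 3), (6, 4)}; count = 8.

For each of the 49 pairs (x, y) ∈ F_7², evaluate f(x, y) mod 7. Record the zeros.
  x = 0: [0↦6, 1↦3, 2↦3, 3↦6, 4↦5, 5↦0, 6↦5]  zeros at y ∈ {5}
  x = 1: [0↦4, 1↦0, 2↦6, 3↦1, 4↦6, 5↦0, 6↦4]  zeros at y ∈ {1, 5}
  x = 2: [0↦5, 1↦0, 2↦5, 3↦6, 4↦3, 5↦3, 6↦6]  zeros at y ∈ {1}
  x = 3: [0↦2, 1↦3, 2↦0, 3↦0, 4↦3, 5↦2, 6↦4]  zeros at y ∈ {2, 3}
  x = 4: [0↦2, 1↦2, 2↦5, 3↦4, 4↦6, 5↦4, 6↦5]  zeros at y ∈ ∅
  x = 5: [0↦5, 1↦4, 2↦6, 3↦4, 4↦5, 5↦2, 6↦2]  zeros at y ∈ ∅
  x = 6: [0↦4, 1↦2, 2↦3, 3↦0, 4↦0, 5↦3, 6↦2]  zeros at y ∈ {3, 4}
Collecting zeros: affine points = {(0, 5), (1, 1), (1, 5), (2, 1), (3, 2), (3, 3), (6, 3), (6, 4)}.
Total count |C(F_7)_aff| = 8.


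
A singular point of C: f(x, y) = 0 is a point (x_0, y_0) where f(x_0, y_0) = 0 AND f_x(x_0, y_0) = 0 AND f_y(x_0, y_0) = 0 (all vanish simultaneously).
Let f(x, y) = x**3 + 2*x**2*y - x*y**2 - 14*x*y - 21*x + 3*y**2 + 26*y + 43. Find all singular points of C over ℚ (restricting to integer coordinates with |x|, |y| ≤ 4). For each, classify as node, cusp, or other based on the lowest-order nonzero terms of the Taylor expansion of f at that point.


Singular points: {(2, -3)}; classification: cusp.

Compute partial derivatives:
  f_x = 3*x**2 + 4*x*y - y**2 - 14*y - 21.
  f_y = 2*x**2 - 2*x*y - 14*x + 6*y + 26.
Scan x_0 ∈ {−4, ..., 4}. For each x_0, f_y(x_0, y) is a polynomial in y; find its integer roots y ∈ {−4, ..., 4}, then test f_x and f at those candidates.
  x = -4: f_y(-4, y) = 14*y + 114; no integer root y with |y| ≤ 4.
  x = -3: f_y(-3, y) = 12*y + 86; no integer root y with |y| ≤ 4.
  x = -2: f_y(-2, y) = 10*y + 62; no integer root y with |y| ≤ 4.
  x = -1: f_y(-1, y) = 8*y + 42; no integer root y with |y| ≤ 4.
  x = 0: f_y(0, y) = 6*y + 26; no integer root y with |y| ≤ 4.
  x = 1: f_y(1, y) = 4*y + 14; no integer root y with |y| ≤ 4.
  x = 2: f_y(2, y) = 2*y + 6; vanishes at y ∈ {-3}. (2, -3): f_x = 0, f = 0 — SINGULAR.
  x = 3: f_y(3, y) = 2; no integer root y with |y| ≤ 4.
  x = 4: f_y(4, y) = 2 - 2*y; vanishes at y ∈ {1}. (4, 1): f_x = 28 ≠ 0.
Only singular point on the grid: (2, -3).
Classify: substitute x = 2 + u, y = -3 + v and expand: f = u**3 + 2*u**2*v - u*v**2 + v**2.
No constant or linear terms (consistent with a singular point). Quadratic part: v**2. Cubic part: u**3 + 2*u**2*v - u*v**2.
The quadratic part v**2 is a perfect square, so there is a single (double) tangent line v = 0, i.e. y = -3. Restricting the cubic part to that line (v = 0) leaves u**3 ≠ 0, so f is not divisible by v and the branch is v² ≈ -u**3 to lowest order — this is a cusp.
Classification: cusp.


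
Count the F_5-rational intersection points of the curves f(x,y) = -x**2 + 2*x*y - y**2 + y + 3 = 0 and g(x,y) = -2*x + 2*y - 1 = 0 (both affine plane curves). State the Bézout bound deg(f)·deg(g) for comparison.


Common zeros: {(3, 1)}; count = 1; Bézout bound = 2.

deg(f) = 2, deg(g) = 1, so Bézout bound = 2.
Scan x ∈ F_5. For each x, list the y ∈ F_5 with f(x, y) ≡ 0 and those with g(x, y) ≡ 0 (mod 5); the common zeros in that column are the intersection.
  x = 0: f ≡ 0 at y ∈ ∅; g ≡ 0 at y ∈ {3}; common: ∅.
  x = 1: f ≡ 0 at y ∈ ∅; g ≡ 0 at y ∈ {4}; common: ∅.
  x = 2: f ≡ 0 at y ∈ {2, 3}; g ≡ 0 at y ∈ {0}; common: ∅.
  x = 3: f ≡ 0 at y ∈ {1}; g ≡ 0 at y ∈ {1}; common: {1}.
  x = 4: f ≡ 0 at y ∈ {1, 3}; g ≡ 0 at y ∈ {2}; common: ∅.
Collecting: common zeros = {(3, 1)}, so the count is 1.
Comparison with the Bézout bound: 1 ≤ 2 = deg(f)·deg(g), as expected for curves with no common component (the affine F_5-count falls short of the bound because intersections may lie at infinity, over extension fields, or carry multiplicity).


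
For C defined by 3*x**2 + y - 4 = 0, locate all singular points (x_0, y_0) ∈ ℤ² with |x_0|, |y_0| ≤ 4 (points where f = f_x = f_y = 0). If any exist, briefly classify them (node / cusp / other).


No singular points in the scanned grid; C is smooth there.

Compute partial derivatives:
  f_x = 6*x.
  f_y = 1.
f_y = 1 is a nonzero constant, so f_y never vanishes: no point (x, y) can satisfy f = f_x = f_y = 0. In particular no (x, y) ∈ {−4, ..., 4}² is singular; the curve is smooth.


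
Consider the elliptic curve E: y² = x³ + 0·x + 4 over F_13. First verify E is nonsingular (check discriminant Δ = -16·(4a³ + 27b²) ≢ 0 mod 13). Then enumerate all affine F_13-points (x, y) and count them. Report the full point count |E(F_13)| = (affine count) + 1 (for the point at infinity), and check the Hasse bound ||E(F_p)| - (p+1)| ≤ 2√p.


Affine points = {(0, 2), (0, 11), (2, 5), (2, 8), (4, 4), (4, 9), (5, 5), (5, 8), (6, 5), (6, 8), (7, 3), (7, 10), (8, 3), (8, 10), (10, 4), (10, 9), (11, 3), (11, 10), (12, 4), (12, 9)}; affine count = 20; |E(F_13)| = 21.

Discriminant check: Δ ∝ 4a³ + 27b² = 4·0³ + 27·4² = 4·0 + 27·16 ≡ 3 (mod 13). Nonzero ⇒ E is nonsingular.
For each x ∈ F_13, compute rhs = x³ + 0·x + 4 mod 13, then count y ∈ F_13 with y² ≡ rhs.
  x = 0: rhs = 4, matching y values: 2, 11 (2 points).
  x = 1: rhs = 5, matching y values: none (0 points).
  x = 2: rhs = 12, matching y values: 5, 8 (2 points).
  x = 3: rhs = 5, matching y values: none (0 points).
  x = 4: rhs = 3, matching y values: 4, 9 (2 points).
  x = 5: rhs = 12, matching y values: 5, 8 (2 points).
  x = 6: rhs = 12, matching y values: 5, 8 (2 points).
  x = 7: rhs = 9, matching y values: 3, 10 (2 points).
  x = 8: rhs = 9, matching y values: 3, 10 (2 points).
  x = 9: rhs = 5, matching y values: none (0 points).
  x = 10: rhs = 3, matching y values: 4, 9 (2 points).
  x = 11: rhs = 9, matching y values: 3, 10 (2 points).
  x = 12: rhs = 3, matching y values: 4, 9 (2 points).
Total affine count: 20.
Full point count |E(F_13)| = 20 + 1 = 21.
Hasse bound: |21 − (13+1)| = |7| = 7 ≤ 2√13 ≈ 7.2111 ✓.


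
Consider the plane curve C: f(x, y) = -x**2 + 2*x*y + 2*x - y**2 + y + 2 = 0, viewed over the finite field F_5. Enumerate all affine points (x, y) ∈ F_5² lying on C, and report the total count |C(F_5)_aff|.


Affine F_5-points: {(0, 2), (0, 4), (1, 1), (1, 2), (3, 1)}; count = 5.

For each of the 25 pairs (x, y) ∈ F_5², evaluate f(x, y) mod 5. Record the zeros.
  x = 0: [0↦2, 1↦2, 2↦0, 3↦1, 4↦0]  zeros at y ∈ {2, 4}
  x = 1: [0↦3, 1↦0, 2↦0, 3↦3, 4↦4]  zeros at y ∈ {1, 2}
  x = 2: [0↦2, 1↦1, 2↦3, 3↦3, 4↦1]  zeros at y ∈ ∅
  x = 3: [0↦4, 1↦0, 2↦4, 3↦1, 4↦1]  zeros at y ∈ {1}
  x = 4: [0↦4, 1↦2, 2↦3, 3↦2, 4↦4]  zeros at y ∈ ∅
Collecting zeros: affine points = {(0, 2), (0, 4), (1, 1), (1, 2), (3, 1)}.
Total count |C(F_5)_aff| = 5.


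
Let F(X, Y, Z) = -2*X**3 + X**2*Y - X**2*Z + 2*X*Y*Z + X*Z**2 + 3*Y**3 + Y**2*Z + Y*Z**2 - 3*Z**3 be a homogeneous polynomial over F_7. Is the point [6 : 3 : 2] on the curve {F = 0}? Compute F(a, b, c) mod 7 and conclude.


F(6,3,2) ≡ 4 (mod 7); P is NOT on the curve.

Evaluate F(6, 3, 2) term-by-term (mod 7).
  -2*X**3 ↦ -2·216·1·1 = -432
  X**2*Y ↦ 1·36·3·1 = 108
  -X**2*Z ↦ -1·36·1·2 = -72
  2*X*Y*Z ↦ 2·6·3·2 = 72
  X*Z**2 ↦ 1·6·1·4 = 24
  3*Y**3 ↦ 3·1·27·1 = 81
  Y**2*Z ↦ 1·1·9·2 = 18
  Y*Z**2 ↦ 1·1·3·4 = 12
  -3*Z**3 ↦ -3·1·1·8 = -24
Sum: F(6, 3, 2) = (-432) + (108) + (-72) + (72) + (24) + (81) + (18) + (12) + (-24) = -213.
Reducing mod 7: -213 ≡ 4 (mod 7).
Since F(a, b, c) ≡ 4 ≠ 0 (mod 7), P does NOT lie on the curve.


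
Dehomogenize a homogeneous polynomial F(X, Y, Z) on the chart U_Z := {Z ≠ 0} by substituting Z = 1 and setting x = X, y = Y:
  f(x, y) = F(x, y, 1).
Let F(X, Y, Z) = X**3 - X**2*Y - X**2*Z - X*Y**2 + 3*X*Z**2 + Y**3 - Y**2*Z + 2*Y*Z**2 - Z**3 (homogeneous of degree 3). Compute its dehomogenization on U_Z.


f(x, y) = x**3 - x**2*y - x**2 - x*y**2 + 3*x + y**3 - y**2 + 2*y - 1

On U_Z we set Z = 1. Each monomial c·X^i·Y^j·Z^k in F becomes c·x^i·y^j·1^k = c·x^i·y^j.
Substituting Z = 1: F(X, Y, 1) = x**3 - x**2*y - x**2 - x*y**2 + 3*x + y**3 - y**2 + 2*y - 1.
Note: deg(f) ≤ deg(F) = 3; strict inequality happens when F is divisible by Z (lost terms).


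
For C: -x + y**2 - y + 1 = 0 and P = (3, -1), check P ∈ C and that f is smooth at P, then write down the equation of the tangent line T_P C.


Tangent line at P: -x - 3*y = 0.

Step 1: f(3, -1) = 0, so P lies on C.
Step 2: partial derivatives
  f_x(x, y) = -1, f_y(x, y) = 2*y - 1.
  f_x(P) = -1, f_y(P) = -3 (gradient nonzero, so P is smooth).
Step 3: tangent line at P: -1·(x − 3) + -3·(y − -1) = 0.
Expanding: -x - 3*y = 0.


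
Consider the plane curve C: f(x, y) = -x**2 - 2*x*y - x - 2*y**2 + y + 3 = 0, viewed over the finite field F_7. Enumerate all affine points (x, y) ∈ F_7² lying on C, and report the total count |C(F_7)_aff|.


Affine F_7-points: {(0, 5), (0, 6), (1, 4), (1, 6), (3, 3), (3, 5), (4, 3), (4, 4)}; count = 8.

For each of the 49 pairs (x, y) ∈ F_7², evaluate f(x, y) mod 7. Record the zeros.
  x = 0: [0↦3, 1↦2, 2↦4, 3↦2, 4↦3, 5↦0, 6↦0]  zeros at y ∈ {5, 6}
  x = 1: [0↦1, 1↦5, 2↦5, 3↦1, 4↦0, 5↦2, 6↦0]  zeros at y ∈ {4, 6}
  x = 2: [0↦4, 1↦6, 2↦4, 3↦5, 4↦2, 5↦2, 6↦5]  zeros at y ∈ ∅
  x = 3: [0↦5, 1↦5, 2↦1, 3↦0, 4↦2, 5↦0, 6↦1]  zeros at y ∈ {3, 5}
  x = 4: [0↦4, 1↦2, 2↦3, 3↦0, 4↦0, 5↦3, 6↦2]  zeros at y ∈ {3, 4}
  x = 5: [0↦1, 1↦4, 2↦3, 3↦5, 4↦3, 5↦4, 6↦1]  zeros at y ∈ ∅
  x = 6: [0↦3, 1↦4, 2↦1, 3↦1, 4↦4, 5↦3, 6↦5]  zeros at y ∈ ∅
Collecting zeros: affine points = {(0, 5), (0, 6), (1, 4), (1, 6), (3, 3), (3, 5), (4, 3), (4, 4)}.
Total count |C(F_7)_aff| = 8.


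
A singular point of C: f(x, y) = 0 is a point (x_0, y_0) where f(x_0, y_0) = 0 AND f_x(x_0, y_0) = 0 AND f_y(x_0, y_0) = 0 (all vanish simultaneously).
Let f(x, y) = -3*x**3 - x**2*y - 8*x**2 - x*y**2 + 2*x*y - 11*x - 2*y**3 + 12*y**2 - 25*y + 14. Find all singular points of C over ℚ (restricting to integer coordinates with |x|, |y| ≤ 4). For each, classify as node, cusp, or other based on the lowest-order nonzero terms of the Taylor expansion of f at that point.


Singular points: {(-1, 2)}; classification: node.

Compute partial derivatives:
  f_x = -9*x**2 - 2*x*y - 16*x - y**2 + 2*y - 11.
  f_y = -x**2 - 2*x*y + 2*x - 6*y**2 + 24*y - 25.
Scan x_0 ∈ {−4, ..., 4}. For each x_0, f_y(x_0, y) is a polynomial in y; find its integer roots y ∈ {−4, ..., 4}, then test f_x and f at those candidates.
  x = -4: f_y(-4, y) = -6*y**2 + 32*y - 49; no integer root y with |y| ≤ 4.
  x = -3: f_y(-3, y) = -6*y**2 + 30*y - 40; no integer root y with |y| ≤ 4.
  x = -2: f_y(-2, y) = -6*y**2 + 28*y - 33; no integer root y with |y| ≤ 4.
  x = -1: f_y(-1, y) = -6*y**2 + 26*y - 28; vanishes at y ∈ {2}. (-1, 2): f_x = 0, f = 0 — SINGULAR.
  x = 0: f_y(0, y) = -6*y**2 + 24*y - 25; no integer root y with |y| ≤ 4.
  x = 1: f_y(1, y) = -6*y**2 + 22*y - 24; no integer root y with |y| ≤ 4.
  x = 2: f_y(2, y) = -6*y**2 + 20*y - 25; no integer root y with |y| ≤ 4.
  x = 3: f_y(3, y) = -6*y**2 + 18*y - 28; no integer root y with |y| ≤ 4.
  x = 4: f_y(4, y) = -6*y**2 + 16*y - 33; no integer root y with |y| ≤ 4.
Only singular point on the grid: (-1, 2).
Classify: substitute x = -1 + u, y = 2 + v and expand: f = -3*u**3 - u**2*v - u**2 - u*v**2 - 2*v**3 + v**2.
No constant or linear terms (consistent with a singular point). Quadratic part: -u**2 + v**2. Cubic part: -3*u**3 - u**2*v - u*v**2 - 2*v**3.
The quadratic part v**2 - u**2 = (v − u)(v + u) splits into two distinct linear factors, so there are two distinct tangent lines y − 2 = ±(x − -1) — this is a node (ordinary double point).
Classification: node.


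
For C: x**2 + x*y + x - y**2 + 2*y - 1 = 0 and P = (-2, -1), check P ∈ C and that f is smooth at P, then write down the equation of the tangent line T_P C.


Tangent line at P: -4*x + 2*y - 6 = 0.

Step 1: f(-2, -1) = 0, so P lies on C.
Step 2: partial derivatives
  f_x(x, y) = 2*x + y + 1, f_y(x, y) = x - 2*y + 2.
  f_x(P) = -4, f_y(P) = 2 (gradient nonzero, so P is smooth).
Step 3: tangent line at P: -4·(x − -2) + 2·(y − -1) = 0.
Expanding: -4*x + 2*y - 6 = 0.


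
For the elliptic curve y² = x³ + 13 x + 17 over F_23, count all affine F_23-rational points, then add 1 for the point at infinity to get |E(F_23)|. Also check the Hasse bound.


Affine points = {(1, 10), (1, 13), (4, 8), (4, 15), (5, 0), (6, 9), (6, 14), (8, 9), (8, 14), (9, 9), (9, 14), (19, 4), (19, 19), (21, 11), (21, 12), (22, 7), (22, 16)}; affine count = 17; |E(F_23)| = 18.

Discriminant check: Δ ∝ 4a³ + 27b² = 4·13³ + 27·17² = 4·2197 + 27·289 ≡ 8 (mod 23). Nonzero ⇒ E is nonsingular.
For each x ∈ F_23, compute rhs = x³ + 13·x + 17 mod 23, then count y ∈ F_23 with y² ≡ rhs.
  x = 0: rhs = 17, matching y values: none (0 points).
  x = 1: rhs = 8, matching y values: 10, 13 (2 points).
  x = 2: rhs = 5, matching y values: none (0 points).
  x = 3: rhs = 14, matching y values: none (0 points).
  x = 4: rhs = 18, matching y values: 8, 15 (2 points).
  x = 5: rhs = 0, matching y values: 0 (1 points).
  x = 6: rhs = 12, matching y values: 9, 14 (2 points).
  x = 7: rhs = 14, matching y values: none (0 points).
  x = 8: rhs = 12, matching y values: 9, 14 (2 points).
  x = 9: rhs = 12, matching y values: 9, 14 (2 points).
  x = 10: rhs = 20, matching y values: none (0 points).
  x = 11: rhs = 19, matching y values: none (0 points).
  x = 12: rhs = 15, matching y values: none (0 points).
  x = 13: rhs = 14, matching y values: none (0 points).
  x = 14: rhs = 22, matching y values: none (0 points).
  x = 15: rhs = 22, matching y values: none (0 points).
  x = 16: rhs = 20, matching y values: none (0 points).
  x = 17: rhs = 22, matching y values: none (0 points).
  x = 18: rhs = 11, matching y values: none (0 points).
  x = 19: rhs = 16, matching y values: 4, 19 (2 points).
  x = 20: rhs = 20, matching y values: none (0 points).
  x = 21: rhs = 6, matching y values: 11, 12 (2 points).
  x = 22: rhs = 3, matching y values: 7, 16 (2 points).
Total affine count: 17.
Full point count |E(F_23)| = 17 + 1 = 18.
Hasse bound: |18 − (23+1)| = |-6| = 6 ≤ 2√23 ≈ 9.5917 ✓.


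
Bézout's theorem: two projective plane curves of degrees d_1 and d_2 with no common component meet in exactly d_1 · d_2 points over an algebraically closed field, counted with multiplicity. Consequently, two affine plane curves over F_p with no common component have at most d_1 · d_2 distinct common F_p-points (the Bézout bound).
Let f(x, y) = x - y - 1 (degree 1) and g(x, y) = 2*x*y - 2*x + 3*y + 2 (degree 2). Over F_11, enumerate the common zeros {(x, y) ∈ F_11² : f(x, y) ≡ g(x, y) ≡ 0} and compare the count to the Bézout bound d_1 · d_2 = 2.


Common zeros: {(1, 0), (5, 4)}; count = 2; Bézout bound = 2.

deg(f) = 1, deg(g) = 2, so Bézout bound = 2.
Scan x ∈ F_11. For each x, list the y ∈ F_11 with f(x, y) ≡ 0 and those with g(x, y) ≡ 0 (mod 11); the common zeros in that column are the intersection.
  x = 0: f ≡ 0 at y ∈ {10}; g ≡ 0 at y ∈ {3}; common: ∅.
  x = 1: f ≡ 0 at y ∈ {0}; g ≡ 0 at y ∈ {0}; common: {0}.
  x = 2: f ≡ 0 at y ∈ {1}; g ≡ 0 at y ∈ {5}; common: ∅.
  x = 3: f ≡ 0 at y ∈ {2}; g ≡ 0 at y ∈ {9}; common: ∅.
  x = 4: f ≡ 0 at y ∈ {3}; g ≡ 0 at y ∈ ∅; common: ∅.
  x = 5: f ≡ 0 at y ∈ {4}; g ≡ 0 at y ∈ {4}; common: {4}.
  x = 6: f ≡ 0 at y ∈ {5}; g ≡ 0 at y ∈ {8}; common: ∅.
  x = 7: f ≡ 0 at y ∈ {6}; g ≡ 0 at y ∈ {2}; common: ∅.
  x = 8: f ≡ 0 at y ∈ {7}; g ≡ 0 at y ∈ {10}; common: ∅.
  x = 9: f ≡ 0 at y ∈ {8}; g ≡ 0 at y ∈ {6}; common: ∅.
  x = 10: f ≡ 0 at y ∈ {9}; g ≡ 0 at y ∈ {7}; common: ∅.
Collecting: common zeros = {(1, 0), (5, 4)}, so the count is 2.
Comparison with the Bézout bound: 2 ≤ 2 = deg(f)·deg(g), as expected for curves with no common component (the bound is attained).


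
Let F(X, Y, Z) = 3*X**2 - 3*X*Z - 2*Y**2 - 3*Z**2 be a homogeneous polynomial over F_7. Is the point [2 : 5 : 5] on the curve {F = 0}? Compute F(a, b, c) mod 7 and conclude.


F(2,5,5) ≡ 4 (mod 7); P is NOT on the curve.

Evaluate F(2, 5, 5) term-by-term (mod 7).
  3*X**2 ↦ 3·4·1·1 = 12
  -3*X*Z ↦ -3·2·1·5 = -30
  -2*Y**2 ↦ -2·1·25·1 = -50
  -3*Z**2 ↦ -3·1·1·25 = -75
Sum: F(2, 5, 5) = (12) + (-30) + (-50) + (-75) = -143.
Reducing mod 7: -143 ≡ 4 (mod 7).
Since F(a, b, c) ≡ 4 ≠ 0 (mod 7), P does NOT lie on the curve.


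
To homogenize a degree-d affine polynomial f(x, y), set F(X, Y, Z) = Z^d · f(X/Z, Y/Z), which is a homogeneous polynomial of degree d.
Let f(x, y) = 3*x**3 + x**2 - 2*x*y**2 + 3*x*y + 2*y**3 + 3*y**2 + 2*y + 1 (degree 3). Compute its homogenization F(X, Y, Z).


F(X, Y, Z) = 3*X**3 + X**2*Z - 2*X*Y**2 + 3*X*Y*Z + 2*Y**3 + 3*Y**2*Z + 2*Y*Z**2 + Z**3

deg(f) = 3.
Substitute x = X/Z, y = Y/Z into f, then multiply by Z^3.
  monomial 3·x^3·y^0 ↦ 3·X^3·Y^0·Z^0.
  monomial 1·x^2·y^0 ↦ 1·X^2·Y^0·Z^1.
  monomial -2·x^1·y^2 ↦ -2·X^1·Y^2·Z^0.
  monomial 3·x^1·y^1 ↦ 3·X^1·Y^1·Z^1.
  monomial 2·x^0·y^3 ↦ 2·X^0·Y^3·Z^0.
  monomial 3·x^0·y^2 ↦ 3·X^0·Y^2·Z^1.
  monomial 2·x^0·y^1 ↦ 2·X^0·Y^1·Z^2.
  monomial 1·x^0·y^0 ↦ 1·X^0·Y^0·Z^3.
Collecting: F(X, Y, Z) = 3*X**3 + X**2*Z - 2*X*Y**2 + 3*X*Y*Z + 2*Y**3 + 3*Y**2*Z + 2*Y*Z**2 + Z**3.


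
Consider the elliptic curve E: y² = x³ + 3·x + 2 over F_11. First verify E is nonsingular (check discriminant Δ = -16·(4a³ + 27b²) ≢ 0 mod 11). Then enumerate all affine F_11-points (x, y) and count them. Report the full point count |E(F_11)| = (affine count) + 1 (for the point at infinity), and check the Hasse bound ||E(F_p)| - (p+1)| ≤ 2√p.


Affine points = {(2, 4), (2, 7), (3, 4), (3, 7), (4, 1), (4, 10), (6, 4), (6, 7), (7, 5), (7, 6), (10, 3), (10, 8)}; affine count = 12; |E(F_11)| = 13.

Discriminant check: Δ ∝ 4a³ + 27b² = 4·3³ + 27·2² = 4·27 + 27·4 ≡ 7 (mod 11). Nonzero ⇒ E is nonsingular.
For each x ∈ F_11, compute rhs = x³ + 3·x + 2 mod 11, then count y ∈ F_11 with y² ≡ rhs.
  x = 0: rhs = 2, matching y values: none (0 points).
  x = 1: rhs = 6, matching y values: none (0 points).
  x = 2: rhs = 5, matching y values: 4, 7 (2 points).
  x = 3: rhs = 5, matching y values: 4, 7 (2 points).
  x = 4: rhs = 1, matching y values: 1, 10 (2 points).
  x = 5: rhs = 10, matching y values: none (0 points).
  x = 6: rhs = 5, matching y values: 4, 7 (2 points).
  x = 7: rhs = 3, matching y values: 5, 6 (2 points).
  x = 8: rhs = 10, matching y values: none (0 points).
  x = 9: rhs = 10, matching y values: none (0 points).
  x = 10: rhs = 9, matching y values: 3, 8 (2 points).
Total affine count: 12.
Full point count |E(F_11)| = 12 + 1 = 13.
Hasse bound: |13 − (11+1)| = |1| = 1 ≤ 2√11 ≈ 6.6332 ✓.
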